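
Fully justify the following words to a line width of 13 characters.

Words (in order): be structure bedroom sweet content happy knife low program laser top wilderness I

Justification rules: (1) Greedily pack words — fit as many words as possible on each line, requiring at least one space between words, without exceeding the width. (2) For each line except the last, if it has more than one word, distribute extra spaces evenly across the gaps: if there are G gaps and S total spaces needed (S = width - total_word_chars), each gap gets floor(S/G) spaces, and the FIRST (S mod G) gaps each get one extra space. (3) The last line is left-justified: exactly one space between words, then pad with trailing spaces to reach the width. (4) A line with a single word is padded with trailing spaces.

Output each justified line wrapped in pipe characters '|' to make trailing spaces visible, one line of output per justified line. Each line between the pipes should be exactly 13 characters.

Answer: |be  structure|
|bedroom sweet|
|content happy|
|knife     low|
|program laser|
|top          |
|wilderness I |

Derivation:
Line 1: ['be', 'structure'] (min_width=12, slack=1)
Line 2: ['bedroom', 'sweet'] (min_width=13, slack=0)
Line 3: ['content', 'happy'] (min_width=13, slack=0)
Line 4: ['knife', 'low'] (min_width=9, slack=4)
Line 5: ['program', 'laser'] (min_width=13, slack=0)
Line 6: ['top'] (min_width=3, slack=10)
Line 7: ['wilderness', 'I'] (min_width=12, slack=1)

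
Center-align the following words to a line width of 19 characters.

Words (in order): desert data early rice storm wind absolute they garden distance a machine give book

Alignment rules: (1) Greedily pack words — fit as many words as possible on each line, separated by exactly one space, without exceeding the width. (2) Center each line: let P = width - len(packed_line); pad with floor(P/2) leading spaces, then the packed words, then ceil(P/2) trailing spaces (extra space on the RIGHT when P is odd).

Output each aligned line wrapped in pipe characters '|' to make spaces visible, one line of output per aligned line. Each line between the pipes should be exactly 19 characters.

Answer: | desert data early |
|  rice storm wind  |
|   absolute they   |
| garden distance a |
| machine give book |

Derivation:
Line 1: ['desert', 'data', 'early'] (min_width=17, slack=2)
Line 2: ['rice', 'storm', 'wind'] (min_width=15, slack=4)
Line 3: ['absolute', 'they'] (min_width=13, slack=6)
Line 4: ['garden', 'distance', 'a'] (min_width=17, slack=2)
Line 5: ['machine', 'give', 'book'] (min_width=17, slack=2)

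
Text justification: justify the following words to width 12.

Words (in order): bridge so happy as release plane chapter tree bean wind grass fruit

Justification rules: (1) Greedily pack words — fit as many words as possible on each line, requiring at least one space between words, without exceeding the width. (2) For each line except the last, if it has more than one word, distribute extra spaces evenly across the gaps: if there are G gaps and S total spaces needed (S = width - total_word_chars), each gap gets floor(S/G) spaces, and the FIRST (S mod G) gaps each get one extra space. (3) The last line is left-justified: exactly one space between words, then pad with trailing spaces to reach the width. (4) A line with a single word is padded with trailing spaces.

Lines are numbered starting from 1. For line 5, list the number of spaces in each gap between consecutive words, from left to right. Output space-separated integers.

Answer: 1

Derivation:
Line 1: ['bridge', 'so'] (min_width=9, slack=3)
Line 2: ['happy', 'as'] (min_width=8, slack=4)
Line 3: ['release'] (min_width=7, slack=5)
Line 4: ['plane'] (min_width=5, slack=7)
Line 5: ['chapter', 'tree'] (min_width=12, slack=0)
Line 6: ['bean', 'wind'] (min_width=9, slack=3)
Line 7: ['grass', 'fruit'] (min_width=11, slack=1)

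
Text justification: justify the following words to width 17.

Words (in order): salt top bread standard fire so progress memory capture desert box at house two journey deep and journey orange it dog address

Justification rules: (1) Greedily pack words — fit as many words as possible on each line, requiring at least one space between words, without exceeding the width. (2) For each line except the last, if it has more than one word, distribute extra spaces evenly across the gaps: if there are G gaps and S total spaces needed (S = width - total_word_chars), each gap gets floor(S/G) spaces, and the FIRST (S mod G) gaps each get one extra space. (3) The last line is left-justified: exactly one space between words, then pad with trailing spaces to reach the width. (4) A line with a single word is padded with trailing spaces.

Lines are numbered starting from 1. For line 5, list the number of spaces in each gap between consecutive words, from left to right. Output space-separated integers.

Line 1: ['salt', 'top', 'bread'] (min_width=14, slack=3)
Line 2: ['standard', 'fire', 'so'] (min_width=16, slack=1)
Line 3: ['progress', 'memory'] (min_width=15, slack=2)
Line 4: ['capture', 'desert'] (min_width=14, slack=3)
Line 5: ['box', 'at', 'house', 'two'] (min_width=16, slack=1)
Line 6: ['journey', 'deep', 'and'] (min_width=16, slack=1)
Line 7: ['journey', 'orange', 'it'] (min_width=17, slack=0)
Line 8: ['dog', 'address'] (min_width=11, slack=6)

Answer: 2 1 1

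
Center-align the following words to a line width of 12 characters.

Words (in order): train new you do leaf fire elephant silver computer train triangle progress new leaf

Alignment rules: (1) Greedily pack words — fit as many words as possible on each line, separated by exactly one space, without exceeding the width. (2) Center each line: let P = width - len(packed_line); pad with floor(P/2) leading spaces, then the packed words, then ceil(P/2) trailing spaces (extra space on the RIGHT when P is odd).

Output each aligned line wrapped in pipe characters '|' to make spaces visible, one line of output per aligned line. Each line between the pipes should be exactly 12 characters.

Answer: | train new  |
|you do leaf |
|    fire    |
|  elephant  |
|   silver   |
|  computer  |
|   train    |
|  triangle  |
|progress new|
|    leaf    |

Derivation:
Line 1: ['train', 'new'] (min_width=9, slack=3)
Line 2: ['you', 'do', 'leaf'] (min_width=11, slack=1)
Line 3: ['fire'] (min_width=4, slack=8)
Line 4: ['elephant'] (min_width=8, slack=4)
Line 5: ['silver'] (min_width=6, slack=6)
Line 6: ['computer'] (min_width=8, slack=4)
Line 7: ['train'] (min_width=5, slack=7)
Line 8: ['triangle'] (min_width=8, slack=4)
Line 9: ['progress', 'new'] (min_width=12, slack=0)
Line 10: ['leaf'] (min_width=4, slack=8)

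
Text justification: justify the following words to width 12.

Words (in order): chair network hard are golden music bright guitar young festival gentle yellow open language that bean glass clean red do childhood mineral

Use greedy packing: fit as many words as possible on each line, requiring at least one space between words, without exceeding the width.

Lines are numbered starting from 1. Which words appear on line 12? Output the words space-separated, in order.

Line 1: ['chair'] (min_width=5, slack=7)
Line 2: ['network', 'hard'] (min_width=12, slack=0)
Line 3: ['are', 'golden'] (min_width=10, slack=2)
Line 4: ['music', 'bright'] (min_width=12, slack=0)
Line 5: ['guitar', 'young'] (min_width=12, slack=0)
Line 6: ['festival'] (min_width=8, slack=4)
Line 7: ['gentle'] (min_width=6, slack=6)
Line 8: ['yellow', 'open'] (min_width=11, slack=1)
Line 9: ['language'] (min_width=8, slack=4)
Line 10: ['that', 'bean'] (min_width=9, slack=3)
Line 11: ['glass', 'clean'] (min_width=11, slack=1)
Line 12: ['red', 'do'] (min_width=6, slack=6)
Line 13: ['childhood'] (min_width=9, slack=3)
Line 14: ['mineral'] (min_width=7, slack=5)

Answer: red do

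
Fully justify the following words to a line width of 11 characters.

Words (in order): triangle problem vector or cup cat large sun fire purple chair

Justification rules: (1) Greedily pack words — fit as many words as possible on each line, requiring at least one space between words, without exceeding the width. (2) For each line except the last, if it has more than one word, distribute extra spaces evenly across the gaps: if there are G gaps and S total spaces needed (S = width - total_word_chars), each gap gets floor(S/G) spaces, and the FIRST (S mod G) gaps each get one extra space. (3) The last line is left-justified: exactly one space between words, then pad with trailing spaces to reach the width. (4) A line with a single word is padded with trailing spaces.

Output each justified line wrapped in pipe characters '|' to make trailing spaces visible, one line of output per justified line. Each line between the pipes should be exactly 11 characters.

Answer: |triangle   |
|problem    |
|vector   or|
|cup     cat|
|large   sun|
|fire purple|
|chair      |

Derivation:
Line 1: ['triangle'] (min_width=8, slack=3)
Line 2: ['problem'] (min_width=7, slack=4)
Line 3: ['vector', 'or'] (min_width=9, slack=2)
Line 4: ['cup', 'cat'] (min_width=7, slack=4)
Line 5: ['large', 'sun'] (min_width=9, slack=2)
Line 6: ['fire', 'purple'] (min_width=11, slack=0)
Line 7: ['chair'] (min_width=5, slack=6)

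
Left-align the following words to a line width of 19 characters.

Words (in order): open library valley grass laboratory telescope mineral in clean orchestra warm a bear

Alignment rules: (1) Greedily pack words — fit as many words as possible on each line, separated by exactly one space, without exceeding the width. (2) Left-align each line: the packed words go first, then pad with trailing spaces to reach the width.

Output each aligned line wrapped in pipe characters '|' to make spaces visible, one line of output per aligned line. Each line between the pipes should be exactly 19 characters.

Line 1: ['open', 'library', 'valley'] (min_width=19, slack=0)
Line 2: ['grass', 'laboratory'] (min_width=16, slack=3)
Line 3: ['telescope', 'mineral'] (min_width=17, slack=2)
Line 4: ['in', 'clean', 'orchestra'] (min_width=18, slack=1)
Line 5: ['warm', 'a', 'bear'] (min_width=11, slack=8)

Answer: |open library valley|
|grass laboratory   |
|telescope mineral  |
|in clean orchestra |
|warm a bear        |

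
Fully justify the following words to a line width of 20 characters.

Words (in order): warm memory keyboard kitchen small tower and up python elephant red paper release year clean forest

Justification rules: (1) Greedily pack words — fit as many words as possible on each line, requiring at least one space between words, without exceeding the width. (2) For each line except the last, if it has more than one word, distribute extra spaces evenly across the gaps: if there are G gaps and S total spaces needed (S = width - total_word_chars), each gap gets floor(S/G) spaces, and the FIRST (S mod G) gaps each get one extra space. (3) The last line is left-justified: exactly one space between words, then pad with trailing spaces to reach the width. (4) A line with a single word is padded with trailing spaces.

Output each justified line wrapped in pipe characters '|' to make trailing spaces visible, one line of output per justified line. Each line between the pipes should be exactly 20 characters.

Line 1: ['warm', 'memory', 'keyboard'] (min_width=20, slack=0)
Line 2: ['kitchen', 'small', 'tower'] (min_width=19, slack=1)
Line 3: ['and', 'up', 'python'] (min_width=13, slack=7)
Line 4: ['elephant', 'red', 'paper'] (min_width=18, slack=2)
Line 5: ['release', 'year', 'clean'] (min_width=18, slack=2)
Line 6: ['forest'] (min_width=6, slack=14)

Answer: |warm memory keyboard|
|kitchen  small tower|
|and     up    python|
|elephant  red  paper|
|release  year  clean|
|forest              |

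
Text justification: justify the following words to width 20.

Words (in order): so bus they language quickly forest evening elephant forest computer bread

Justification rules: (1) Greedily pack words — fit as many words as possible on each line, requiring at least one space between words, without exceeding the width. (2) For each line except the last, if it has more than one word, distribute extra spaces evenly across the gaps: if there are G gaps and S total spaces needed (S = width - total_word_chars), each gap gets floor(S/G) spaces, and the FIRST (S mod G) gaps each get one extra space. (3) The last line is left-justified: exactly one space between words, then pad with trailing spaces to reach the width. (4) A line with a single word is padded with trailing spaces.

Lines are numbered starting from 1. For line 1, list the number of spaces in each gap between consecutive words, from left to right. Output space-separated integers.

Line 1: ['so', 'bus', 'they', 'language'] (min_width=20, slack=0)
Line 2: ['quickly', 'forest'] (min_width=14, slack=6)
Line 3: ['evening', 'elephant'] (min_width=16, slack=4)
Line 4: ['forest', 'computer'] (min_width=15, slack=5)
Line 5: ['bread'] (min_width=5, slack=15)

Answer: 1 1 1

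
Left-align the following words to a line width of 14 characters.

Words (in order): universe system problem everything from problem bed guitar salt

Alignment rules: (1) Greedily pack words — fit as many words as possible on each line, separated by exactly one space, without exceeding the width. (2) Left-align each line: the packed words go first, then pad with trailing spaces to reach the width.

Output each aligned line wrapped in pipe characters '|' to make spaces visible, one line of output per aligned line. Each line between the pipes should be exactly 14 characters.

Answer: |universe      |
|system problem|
|everything    |
|from problem  |
|bed guitar    |
|salt          |

Derivation:
Line 1: ['universe'] (min_width=8, slack=6)
Line 2: ['system', 'problem'] (min_width=14, slack=0)
Line 3: ['everything'] (min_width=10, slack=4)
Line 4: ['from', 'problem'] (min_width=12, slack=2)
Line 5: ['bed', 'guitar'] (min_width=10, slack=4)
Line 6: ['salt'] (min_width=4, slack=10)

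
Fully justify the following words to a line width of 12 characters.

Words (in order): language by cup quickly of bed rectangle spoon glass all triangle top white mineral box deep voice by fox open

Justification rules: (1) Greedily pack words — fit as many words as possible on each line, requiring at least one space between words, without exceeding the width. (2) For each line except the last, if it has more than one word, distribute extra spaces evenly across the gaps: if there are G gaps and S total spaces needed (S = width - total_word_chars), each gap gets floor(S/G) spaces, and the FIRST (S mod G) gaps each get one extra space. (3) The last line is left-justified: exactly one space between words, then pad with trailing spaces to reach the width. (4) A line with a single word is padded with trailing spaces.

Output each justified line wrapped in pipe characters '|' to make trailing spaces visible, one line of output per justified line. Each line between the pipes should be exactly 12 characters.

Line 1: ['language', 'by'] (min_width=11, slack=1)
Line 2: ['cup', 'quickly'] (min_width=11, slack=1)
Line 3: ['of', 'bed'] (min_width=6, slack=6)
Line 4: ['rectangle'] (min_width=9, slack=3)
Line 5: ['spoon', 'glass'] (min_width=11, slack=1)
Line 6: ['all', 'triangle'] (min_width=12, slack=0)
Line 7: ['top', 'white'] (min_width=9, slack=3)
Line 8: ['mineral', 'box'] (min_width=11, slack=1)
Line 9: ['deep', 'voice'] (min_width=10, slack=2)
Line 10: ['by', 'fox', 'open'] (min_width=11, slack=1)

Answer: |language  by|
|cup  quickly|
|of       bed|
|rectangle   |
|spoon  glass|
|all triangle|
|top    white|
|mineral  box|
|deep   voice|
|by fox open |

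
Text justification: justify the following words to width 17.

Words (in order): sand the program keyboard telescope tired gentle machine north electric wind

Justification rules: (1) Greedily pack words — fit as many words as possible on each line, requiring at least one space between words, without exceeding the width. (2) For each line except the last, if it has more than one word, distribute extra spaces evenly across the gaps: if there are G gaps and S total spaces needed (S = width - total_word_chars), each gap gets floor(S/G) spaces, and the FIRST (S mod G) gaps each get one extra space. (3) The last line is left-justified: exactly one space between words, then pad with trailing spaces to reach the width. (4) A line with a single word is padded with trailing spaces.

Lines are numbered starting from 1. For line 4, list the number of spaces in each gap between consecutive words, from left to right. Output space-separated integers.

Line 1: ['sand', 'the', 'program'] (min_width=16, slack=1)
Line 2: ['keyboard'] (min_width=8, slack=9)
Line 3: ['telescope', 'tired'] (min_width=15, slack=2)
Line 4: ['gentle', 'machine'] (min_width=14, slack=3)
Line 5: ['north', 'electric'] (min_width=14, slack=3)
Line 6: ['wind'] (min_width=4, slack=13)

Answer: 4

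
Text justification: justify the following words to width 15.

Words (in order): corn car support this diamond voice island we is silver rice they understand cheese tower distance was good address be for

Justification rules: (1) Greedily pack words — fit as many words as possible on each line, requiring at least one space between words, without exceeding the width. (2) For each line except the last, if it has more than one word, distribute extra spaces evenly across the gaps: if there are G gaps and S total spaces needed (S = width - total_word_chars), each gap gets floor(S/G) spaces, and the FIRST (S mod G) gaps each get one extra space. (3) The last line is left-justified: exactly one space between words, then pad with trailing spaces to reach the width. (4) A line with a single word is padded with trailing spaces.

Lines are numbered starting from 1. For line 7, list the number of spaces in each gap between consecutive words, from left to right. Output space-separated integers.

Answer: 4

Derivation:
Line 1: ['corn', 'car'] (min_width=8, slack=7)
Line 2: ['support', 'this'] (min_width=12, slack=3)
Line 3: ['diamond', 'voice'] (min_width=13, slack=2)
Line 4: ['island', 'we', 'is'] (min_width=12, slack=3)
Line 5: ['silver', 'rice'] (min_width=11, slack=4)
Line 6: ['they', 'understand'] (min_width=15, slack=0)
Line 7: ['cheese', 'tower'] (min_width=12, slack=3)
Line 8: ['distance', 'was'] (min_width=12, slack=3)
Line 9: ['good', 'address', 'be'] (min_width=15, slack=0)
Line 10: ['for'] (min_width=3, slack=12)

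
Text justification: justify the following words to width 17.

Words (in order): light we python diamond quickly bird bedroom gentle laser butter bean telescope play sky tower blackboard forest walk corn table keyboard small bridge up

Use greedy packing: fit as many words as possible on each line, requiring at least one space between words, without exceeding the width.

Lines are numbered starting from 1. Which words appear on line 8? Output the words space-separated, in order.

Line 1: ['light', 'we', 'python'] (min_width=15, slack=2)
Line 2: ['diamond', 'quickly'] (min_width=15, slack=2)
Line 3: ['bird', 'bedroom'] (min_width=12, slack=5)
Line 4: ['gentle', 'laser'] (min_width=12, slack=5)
Line 5: ['butter', 'bean'] (min_width=11, slack=6)
Line 6: ['telescope', 'play'] (min_width=14, slack=3)
Line 7: ['sky', 'tower'] (min_width=9, slack=8)
Line 8: ['blackboard', 'forest'] (min_width=17, slack=0)
Line 9: ['walk', 'corn', 'table'] (min_width=15, slack=2)
Line 10: ['keyboard', 'small'] (min_width=14, slack=3)
Line 11: ['bridge', 'up'] (min_width=9, slack=8)

Answer: blackboard forest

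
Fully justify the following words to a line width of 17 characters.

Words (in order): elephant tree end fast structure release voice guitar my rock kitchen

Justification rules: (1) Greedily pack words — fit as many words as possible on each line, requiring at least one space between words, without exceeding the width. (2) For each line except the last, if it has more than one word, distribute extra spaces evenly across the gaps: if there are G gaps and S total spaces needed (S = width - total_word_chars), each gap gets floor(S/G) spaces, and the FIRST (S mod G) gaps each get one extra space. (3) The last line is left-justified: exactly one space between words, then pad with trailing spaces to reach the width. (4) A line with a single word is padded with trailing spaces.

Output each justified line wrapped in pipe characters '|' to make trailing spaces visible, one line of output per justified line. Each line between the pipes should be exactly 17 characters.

Line 1: ['elephant', 'tree', 'end'] (min_width=17, slack=0)
Line 2: ['fast', 'structure'] (min_width=14, slack=3)
Line 3: ['release', 'voice'] (min_width=13, slack=4)
Line 4: ['guitar', 'my', 'rock'] (min_width=14, slack=3)
Line 5: ['kitchen'] (min_width=7, slack=10)

Answer: |elephant tree end|
|fast    structure|
|release     voice|
|guitar   my  rock|
|kitchen          |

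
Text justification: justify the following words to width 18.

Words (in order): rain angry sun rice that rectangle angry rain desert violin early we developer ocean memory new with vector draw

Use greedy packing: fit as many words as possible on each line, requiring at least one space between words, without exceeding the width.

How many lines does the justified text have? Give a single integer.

Answer: 7

Derivation:
Line 1: ['rain', 'angry', 'sun'] (min_width=14, slack=4)
Line 2: ['rice', 'that'] (min_width=9, slack=9)
Line 3: ['rectangle', 'angry'] (min_width=15, slack=3)
Line 4: ['rain', 'desert', 'violin'] (min_width=18, slack=0)
Line 5: ['early', 'we', 'developer'] (min_width=18, slack=0)
Line 6: ['ocean', 'memory', 'new'] (min_width=16, slack=2)
Line 7: ['with', 'vector', 'draw'] (min_width=16, slack=2)
Total lines: 7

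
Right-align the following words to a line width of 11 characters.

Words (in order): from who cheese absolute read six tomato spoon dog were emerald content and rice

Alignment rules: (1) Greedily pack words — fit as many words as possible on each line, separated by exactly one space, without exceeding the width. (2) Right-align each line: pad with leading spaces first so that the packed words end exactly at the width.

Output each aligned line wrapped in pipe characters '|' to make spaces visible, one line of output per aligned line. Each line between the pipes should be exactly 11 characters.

Answer: |   from who|
|     cheese|
|   absolute|
|   read six|
|     tomato|
|  spoon dog|
|       were|
|    emerald|
|content and|
|       rice|

Derivation:
Line 1: ['from', 'who'] (min_width=8, slack=3)
Line 2: ['cheese'] (min_width=6, slack=5)
Line 3: ['absolute'] (min_width=8, slack=3)
Line 4: ['read', 'six'] (min_width=8, slack=3)
Line 5: ['tomato'] (min_width=6, slack=5)
Line 6: ['spoon', 'dog'] (min_width=9, slack=2)
Line 7: ['were'] (min_width=4, slack=7)
Line 8: ['emerald'] (min_width=7, slack=4)
Line 9: ['content', 'and'] (min_width=11, slack=0)
Line 10: ['rice'] (min_width=4, slack=7)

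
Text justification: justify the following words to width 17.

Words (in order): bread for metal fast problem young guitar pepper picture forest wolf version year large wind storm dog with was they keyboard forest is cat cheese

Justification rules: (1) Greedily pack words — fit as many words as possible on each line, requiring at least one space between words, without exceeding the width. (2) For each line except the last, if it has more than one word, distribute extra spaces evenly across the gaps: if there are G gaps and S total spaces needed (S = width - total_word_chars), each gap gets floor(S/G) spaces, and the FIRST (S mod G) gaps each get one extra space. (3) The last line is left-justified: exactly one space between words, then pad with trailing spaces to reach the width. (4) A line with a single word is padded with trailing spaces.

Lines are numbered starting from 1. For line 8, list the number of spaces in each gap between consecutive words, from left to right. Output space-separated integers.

Line 1: ['bread', 'for', 'metal'] (min_width=15, slack=2)
Line 2: ['fast', 'problem'] (min_width=12, slack=5)
Line 3: ['young', 'guitar'] (min_width=12, slack=5)
Line 4: ['pepper', 'picture'] (min_width=14, slack=3)
Line 5: ['forest', 'wolf'] (min_width=11, slack=6)
Line 6: ['version', 'year'] (min_width=12, slack=5)
Line 7: ['large', 'wind', 'storm'] (min_width=16, slack=1)
Line 8: ['dog', 'with', 'was', 'they'] (min_width=17, slack=0)
Line 9: ['keyboard', 'forest'] (min_width=15, slack=2)
Line 10: ['is', 'cat', 'cheese'] (min_width=13, slack=4)

Answer: 1 1 1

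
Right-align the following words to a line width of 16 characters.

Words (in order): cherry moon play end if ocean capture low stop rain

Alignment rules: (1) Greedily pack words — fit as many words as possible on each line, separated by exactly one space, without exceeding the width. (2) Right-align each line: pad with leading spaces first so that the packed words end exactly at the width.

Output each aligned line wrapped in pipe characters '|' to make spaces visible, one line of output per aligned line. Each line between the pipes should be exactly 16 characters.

Line 1: ['cherry', 'moon', 'play'] (min_width=16, slack=0)
Line 2: ['end', 'if', 'ocean'] (min_width=12, slack=4)
Line 3: ['capture', 'low', 'stop'] (min_width=16, slack=0)
Line 4: ['rain'] (min_width=4, slack=12)

Answer: |cherry moon play|
|    end if ocean|
|capture low stop|
|            rain|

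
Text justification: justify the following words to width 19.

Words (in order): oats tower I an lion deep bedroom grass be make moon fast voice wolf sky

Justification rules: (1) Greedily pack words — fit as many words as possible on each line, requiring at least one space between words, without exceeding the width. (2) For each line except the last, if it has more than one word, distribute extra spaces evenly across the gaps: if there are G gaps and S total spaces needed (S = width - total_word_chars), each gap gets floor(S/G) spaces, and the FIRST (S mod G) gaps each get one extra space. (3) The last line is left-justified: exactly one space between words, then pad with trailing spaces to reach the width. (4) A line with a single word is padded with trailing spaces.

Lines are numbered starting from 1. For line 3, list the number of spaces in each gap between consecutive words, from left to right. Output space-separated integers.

Answer: 2 1 1

Derivation:
Line 1: ['oats', 'tower', 'I', 'an'] (min_width=15, slack=4)
Line 2: ['lion', 'deep', 'bedroom'] (min_width=17, slack=2)
Line 3: ['grass', 'be', 'make', 'moon'] (min_width=18, slack=1)
Line 4: ['fast', 'voice', 'wolf', 'sky'] (min_width=19, slack=0)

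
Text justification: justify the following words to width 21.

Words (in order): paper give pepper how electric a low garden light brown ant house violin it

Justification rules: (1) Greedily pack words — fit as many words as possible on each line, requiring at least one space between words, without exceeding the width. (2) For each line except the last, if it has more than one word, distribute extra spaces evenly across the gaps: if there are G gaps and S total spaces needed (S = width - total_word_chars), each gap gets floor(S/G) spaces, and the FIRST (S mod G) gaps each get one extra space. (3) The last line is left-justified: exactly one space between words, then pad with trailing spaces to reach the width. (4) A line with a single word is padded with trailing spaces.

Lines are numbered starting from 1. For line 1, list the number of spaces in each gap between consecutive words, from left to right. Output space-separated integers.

Answer: 1 1 1

Derivation:
Line 1: ['paper', 'give', 'pepper', 'how'] (min_width=21, slack=0)
Line 2: ['electric', 'a', 'low', 'garden'] (min_width=21, slack=0)
Line 3: ['light', 'brown', 'ant', 'house'] (min_width=21, slack=0)
Line 4: ['violin', 'it'] (min_width=9, slack=12)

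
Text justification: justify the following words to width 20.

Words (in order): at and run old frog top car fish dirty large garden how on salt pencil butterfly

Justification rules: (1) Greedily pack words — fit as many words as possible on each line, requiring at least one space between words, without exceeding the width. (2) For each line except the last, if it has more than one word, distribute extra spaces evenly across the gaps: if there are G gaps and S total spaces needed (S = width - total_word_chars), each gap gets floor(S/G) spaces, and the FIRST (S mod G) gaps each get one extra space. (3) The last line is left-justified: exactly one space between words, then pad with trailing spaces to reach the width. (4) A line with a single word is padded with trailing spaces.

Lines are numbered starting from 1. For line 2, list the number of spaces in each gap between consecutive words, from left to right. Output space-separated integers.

Line 1: ['at', 'and', 'run', 'old', 'frog'] (min_width=19, slack=1)
Line 2: ['top', 'car', 'fish', 'dirty'] (min_width=18, slack=2)
Line 3: ['large', 'garden', 'how', 'on'] (min_width=19, slack=1)
Line 4: ['salt', 'pencil'] (min_width=11, slack=9)
Line 5: ['butterfly'] (min_width=9, slack=11)

Answer: 2 2 1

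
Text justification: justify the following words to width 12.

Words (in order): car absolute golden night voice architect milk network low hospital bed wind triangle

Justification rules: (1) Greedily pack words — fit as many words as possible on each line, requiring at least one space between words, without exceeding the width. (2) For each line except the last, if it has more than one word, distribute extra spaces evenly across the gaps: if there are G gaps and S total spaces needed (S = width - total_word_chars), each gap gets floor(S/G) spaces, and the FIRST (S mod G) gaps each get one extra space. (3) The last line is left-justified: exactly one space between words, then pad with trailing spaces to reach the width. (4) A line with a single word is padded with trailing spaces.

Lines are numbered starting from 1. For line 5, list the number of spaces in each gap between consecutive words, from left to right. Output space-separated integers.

Answer: 1

Derivation:
Line 1: ['car', 'absolute'] (min_width=12, slack=0)
Line 2: ['golden', 'night'] (min_width=12, slack=0)
Line 3: ['voice'] (min_width=5, slack=7)
Line 4: ['architect'] (min_width=9, slack=3)
Line 5: ['milk', 'network'] (min_width=12, slack=0)
Line 6: ['low', 'hospital'] (min_width=12, slack=0)
Line 7: ['bed', 'wind'] (min_width=8, slack=4)
Line 8: ['triangle'] (min_width=8, slack=4)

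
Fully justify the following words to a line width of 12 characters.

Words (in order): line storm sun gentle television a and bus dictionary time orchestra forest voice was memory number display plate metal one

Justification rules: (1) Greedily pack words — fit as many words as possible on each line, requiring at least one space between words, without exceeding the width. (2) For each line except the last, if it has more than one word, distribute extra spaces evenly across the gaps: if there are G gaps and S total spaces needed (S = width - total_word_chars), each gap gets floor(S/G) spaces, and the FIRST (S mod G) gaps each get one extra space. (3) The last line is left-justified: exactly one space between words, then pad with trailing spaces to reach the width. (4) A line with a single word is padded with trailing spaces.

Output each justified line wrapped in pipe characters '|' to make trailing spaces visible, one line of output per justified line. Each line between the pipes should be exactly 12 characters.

Line 1: ['line', 'storm'] (min_width=10, slack=2)
Line 2: ['sun', 'gentle'] (min_width=10, slack=2)
Line 3: ['television', 'a'] (min_width=12, slack=0)
Line 4: ['and', 'bus'] (min_width=7, slack=5)
Line 5: ['dictionary'] (min_width=10, slack=2)
Line 6: ['time'] (min_width=4, slack=8)
Line 7: ['orchestra'] (min_width=9, slack=3)
Line 8: ['forest', 'voice'] (min_width=12, slack=0)
Line 9: ['was', 'memory'] (min_width=10, slack=2)
Line 10: ['number'] (min_width=6, slack=6)
Line 11: ['display'] (min_width=7, slack=5)
Line 12: ['plate', 'metal'] (min_width=11, slack=1)
Line 13: ['one'] (min_width=3, slack=9)

Answer: |line   storm|
|sun   gentle|
|television a|
|and      bus|
|dictionary  |
|time        |
|orchestra   |
|forest voice|
|was   memory|
|number      |
|display     |
|plate  metal|
|one         |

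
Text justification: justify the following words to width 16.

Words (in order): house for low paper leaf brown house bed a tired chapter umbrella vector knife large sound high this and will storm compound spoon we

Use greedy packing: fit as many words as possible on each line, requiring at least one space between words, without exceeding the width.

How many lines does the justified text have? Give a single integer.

Line 1: ['house', 'for', 'low'] (min_width=13, slack=3)
Line 2: ['paper', 'leaf', 'brown'] (min_width=16, slack=0)
Line 3: ['house', 'bed', 'a'] (min_width=11, slack=5)
Line 4: ['tired', 'chapter'] (min_width=13, slack=3)
Line 5: ['umbrella', 'vector'] (min_width=15, slack=1)
Line 6: ['knife', 'large'] (min_width=11, slack=5)
Line 7: ['sound', 'high', 'this'] (min_width=15, slack=1)
Line 8: ['and', 'will', 'storm'] (min_width=14, slack=2)
Line 9: ['compound', 'spoon'] (min_width=14, slack=2)
Line 10: ['we'] (min_width=2, slack=14)
Total lines: 10

Answer: 10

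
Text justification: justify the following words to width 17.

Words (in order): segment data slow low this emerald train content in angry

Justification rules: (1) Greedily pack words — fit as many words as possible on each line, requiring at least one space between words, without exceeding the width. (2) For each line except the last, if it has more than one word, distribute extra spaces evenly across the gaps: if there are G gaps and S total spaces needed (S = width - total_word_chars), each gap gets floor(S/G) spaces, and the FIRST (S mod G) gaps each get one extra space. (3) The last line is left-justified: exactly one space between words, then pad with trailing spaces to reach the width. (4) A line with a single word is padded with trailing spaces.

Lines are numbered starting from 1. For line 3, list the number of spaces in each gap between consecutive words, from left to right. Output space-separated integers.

Line 1: ['segment', 'data', 'slow'] (min_width=17, slack=0)
Line 2: ['low', 'this', 'emerald'] (min_width=16, slack=1)
Line 3: ['train', 'content', 'in'] (min_width=16, slack=1)
Line 4: ['angry'] (min_width=5, slack=12)

Answer: 2 1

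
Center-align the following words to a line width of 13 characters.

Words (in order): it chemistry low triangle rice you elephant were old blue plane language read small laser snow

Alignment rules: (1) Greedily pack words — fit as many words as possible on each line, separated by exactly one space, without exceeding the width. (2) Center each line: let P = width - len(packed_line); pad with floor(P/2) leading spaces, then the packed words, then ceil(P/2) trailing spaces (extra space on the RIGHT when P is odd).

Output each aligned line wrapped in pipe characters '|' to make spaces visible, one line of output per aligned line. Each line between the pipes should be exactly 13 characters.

Line 1: ['it', 'chemistry'] (min_width=12, slack=1)
Line 2: ['low', 'triangle'] (min_width=12, slack=1)
Line 3: ['rice', 'you'] (min_width=8, slack=5)
Line 4: ['elephant', 'were'] (min_width=13, slack=0)
Line 5: ['old', 'blue'] (min_width=8, slack=5)
Line 6: ['plane'] (min_width=5, slack=8)
Line 7: ['language', 'read'] (min_width=13, slack=0)
Line 8: ['small', 'laser'] (min_width=11, slack=2)
Line 9: ['snow'] (min_width=4, slack=9)

Answer: |it chemistry |
|low triangle |
|  rice you   |
|elephant were|
|  old blue   |
|    plane    |
|language read|
| small laser |
|    snow     |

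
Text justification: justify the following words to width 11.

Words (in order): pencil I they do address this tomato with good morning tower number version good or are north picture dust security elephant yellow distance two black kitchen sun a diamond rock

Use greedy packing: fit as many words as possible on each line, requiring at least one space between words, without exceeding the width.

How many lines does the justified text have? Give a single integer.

Line 1: ['pencil', 'I'] (min_width=8, slack=3)
Line 2: ['they', 'do'] (min_width=7, slack=4)
Line 3: ['address'] (min_width=7, slack=4)
Line 4: ['this', 'tomato'] (min_width=11, slack=0)
Line 5: ['with', 'good'] (min_width=9, slack=2)
Line 6: ['morning'] (min_width=7, slack=4)
Line 7: ['tower'] (min_width=5, slack=6)
Line 8: ['number'] (min_width=6, slack=5)
Line 9: ['version'] (min_width=7, slack=4)
Line 10: ['good', 'or', 'are'] (min_width=11, slack=0)
Line 11: ['north'] (min_width=5, slack=6)
Line 12: ['picture'] (min_width=7, slack=4)
Line 13: ['dust'] (min_width=4, slack=7)
Line 14: ['security'] (min_width=8, slack=3)
Line 15: ['elephant'] (min_width=8, slack=3)
Line 16: ['yellow'] (min_width=6, slack=5)
Line 17: ['distance'] (min_width=8, slack=3)
Line 18: ['two', 'black'] (min_width=9, slack=2)
Line 19: ['kitchen', 'sun'] (min_width=11, slack=0)
Line 20: ['a', 'diamond'] (min_width=9, slack=2)
Line 21: ['rock'] (min_width=4, slack=7)
Total lines: 21

Answer: 21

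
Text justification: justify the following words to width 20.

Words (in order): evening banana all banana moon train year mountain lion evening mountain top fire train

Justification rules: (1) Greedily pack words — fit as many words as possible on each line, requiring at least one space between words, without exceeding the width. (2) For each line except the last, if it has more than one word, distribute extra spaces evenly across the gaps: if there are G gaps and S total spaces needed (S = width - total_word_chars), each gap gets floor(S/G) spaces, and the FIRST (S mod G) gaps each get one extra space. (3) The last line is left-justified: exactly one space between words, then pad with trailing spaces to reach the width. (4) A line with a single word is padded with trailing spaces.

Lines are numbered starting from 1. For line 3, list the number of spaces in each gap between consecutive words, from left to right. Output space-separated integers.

Answer: 2 2

Derivation:
Line 1: ['evening', 'banana', 'all'] (min_width=18, slack=2)
Line 2: ['banana', 'moon', 'train'] (min_width=17, slack=3)
Line 3: ['year', 'mountain', 'lion'] (min_width=18, slack=2)
Line 4: ['evening', 'mountain', 'top'] (min_width=20, slack=0)
Line 5: ['fire', 'train'] (min_width=10, slack=10)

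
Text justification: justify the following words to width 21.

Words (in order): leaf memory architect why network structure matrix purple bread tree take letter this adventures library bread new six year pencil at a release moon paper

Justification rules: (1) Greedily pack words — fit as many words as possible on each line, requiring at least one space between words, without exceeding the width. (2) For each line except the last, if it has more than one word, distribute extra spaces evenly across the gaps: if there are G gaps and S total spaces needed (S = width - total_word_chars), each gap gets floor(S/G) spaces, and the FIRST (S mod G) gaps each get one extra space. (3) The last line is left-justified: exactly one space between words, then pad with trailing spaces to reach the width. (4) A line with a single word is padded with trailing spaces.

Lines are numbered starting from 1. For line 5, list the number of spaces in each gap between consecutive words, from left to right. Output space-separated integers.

Line 1: ['leaf', 'memory', 'architect'] (min_width=21, slack=0)
Line 2: ['why', 'network', 'structure'] (min_width=21, slack=0)
Line 3: ['matrix', 'purple', 'bread'] (min_width=19, slack=2)
Line 4: ['tree', 'take', 'letter', 'this'] (min_width=21, slack=0)
Line 5: ['adventures', 'library'] (min_width=18, slack=3)
Line 6: ['bread', 'new', 'six', 'year'] (min_width=18, slack=3)
Line 7: ['pencil', 'at', 'a', 'release'] (min_width=19, slack=2)
Line 8: ['moon', 'paper'] (min_width=10, slack=11)

Answer: 4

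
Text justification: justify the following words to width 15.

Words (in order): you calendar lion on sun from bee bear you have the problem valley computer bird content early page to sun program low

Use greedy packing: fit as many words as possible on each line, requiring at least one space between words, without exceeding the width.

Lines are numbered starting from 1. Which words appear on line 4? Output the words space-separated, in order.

Line 1: ['you', 'calendar'] (min_width=12, slack=3)
Line 2: ['lion', 'on', 'sun'] (min_width=11, slack=4)
Line 3: ['from', 'bee', 'bear'] (min_width=13, slack=2)
Line 4: ['you', 'have', 'the'] (min_width=12, slack=3)
Line 5: ['problem', 'valley'] (min_width=14, slack=1)
Line 6: ['computer', 'bird'] (min_width=13, slack=2)
Line 7: ['content', 'early'] (min_width=13, slack=2)
Line 8: ['page', 'to', 'sun'] (min_width=11, slack=4)
Line 9: ['program', 'low'] (min_width=11, slack=4)

Answer: you have the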